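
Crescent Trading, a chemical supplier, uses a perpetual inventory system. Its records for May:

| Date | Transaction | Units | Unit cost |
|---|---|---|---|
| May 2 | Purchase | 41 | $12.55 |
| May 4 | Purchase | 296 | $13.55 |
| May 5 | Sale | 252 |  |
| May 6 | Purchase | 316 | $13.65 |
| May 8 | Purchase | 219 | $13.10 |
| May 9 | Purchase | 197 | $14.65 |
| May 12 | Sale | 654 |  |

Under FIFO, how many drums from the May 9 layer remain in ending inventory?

May 5, 252 sold [FIFO — oldest first]: 41 @ $12.55 + 211 @ $13.55 = $3,373.60
May 12, 654 sold [FIFO — oldest first]: 85 @ $13.55 + 316 @ $13.65 + 219 @ $13.10 + 34 @ $14.65 = $8,832.15
Total COGS = $3,373.60 + $8,832.15 = $12,205.75
Ending inventory: 163 @ $14.65 = $2,387.95
Check: goods available $14,593.70 = COGS $12,205.75 + ending $2,387.95

163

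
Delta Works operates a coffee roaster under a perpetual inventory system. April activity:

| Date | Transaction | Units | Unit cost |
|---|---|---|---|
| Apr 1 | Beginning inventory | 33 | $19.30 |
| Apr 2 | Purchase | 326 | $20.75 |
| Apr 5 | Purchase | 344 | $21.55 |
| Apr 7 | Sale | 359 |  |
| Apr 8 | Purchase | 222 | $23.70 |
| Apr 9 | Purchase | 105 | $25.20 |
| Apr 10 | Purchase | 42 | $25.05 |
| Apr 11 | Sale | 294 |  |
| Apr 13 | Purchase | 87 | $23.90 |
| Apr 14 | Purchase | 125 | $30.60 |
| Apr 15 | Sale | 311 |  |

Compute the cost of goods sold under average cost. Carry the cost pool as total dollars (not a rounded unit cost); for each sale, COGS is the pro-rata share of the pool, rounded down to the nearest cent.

After Apr 1: 33 on hand, pool $636.90 (≈ $19.3000 each)
After Apr 2: 359 on hand, pool $7,401.40 (≈ $20.6167 each)
After Apr 5: 703 on hand, pool $14,814.60 (≈ $21.0734 each)
Apr 7, sell 359: 359/703 × $14,814.60 → $7,565.35
After Apr 8: 566 on hand, pool $12,510.65 (≈ $22.1036 each)
After Apr 9: 671 on hand, pool $15,156.65 (≈ $22.5882 each)
After Apr 10: 713 on hand, pool $16,208.75 (≈ $22.7332 each)
Apr 11, sell 294: 294/713 × $16,208.75 → $6,683.55
After Apr 13: 506 on hand, pool $11,604.50 (≈ $22.9338 each)
After Apr 14: 631 on hand, pool $15,429.50 (≈ $24.4525 each)
Apr 15, sell 311: 311/631 × $15,429.50 → $7,604.71
Total COGS = $7,565.35 + $6,683.55 + $7,604.71 = $21,853.61
Ending inventory (cost pool remaining) = $7,824.79

COGS = $21,853.61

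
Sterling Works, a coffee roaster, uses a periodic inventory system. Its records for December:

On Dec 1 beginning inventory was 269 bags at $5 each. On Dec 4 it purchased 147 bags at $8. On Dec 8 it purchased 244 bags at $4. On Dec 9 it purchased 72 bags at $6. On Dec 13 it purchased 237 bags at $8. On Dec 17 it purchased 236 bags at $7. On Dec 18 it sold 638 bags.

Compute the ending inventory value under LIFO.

Ending inventory = $3,125

Dec 18, 638 sold [LIFO — newest first]: 236 @ $7 + 237 @ $8 + 72 @ $6 + 93 @ $4 = $4,352
Ending inventory: 269 @ $5 + 147 @ $8 + 151 @ $4 = $3,125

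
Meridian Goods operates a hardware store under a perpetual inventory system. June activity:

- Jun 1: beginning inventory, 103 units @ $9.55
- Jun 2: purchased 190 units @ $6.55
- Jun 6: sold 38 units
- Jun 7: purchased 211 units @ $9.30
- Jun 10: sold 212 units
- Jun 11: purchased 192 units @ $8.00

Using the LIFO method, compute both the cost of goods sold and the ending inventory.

Jun 6, 38 sold [LIFO — newest first]: 38 @ $6.55 = $248.90
Jun 10, 212 sold [LIFO — newest first]: 211 @ $9.30 + 1 @ $6.55 = $1,968.85
Total COGS = $248.90 + $1,968.85 = $2,217.75
Ending inventory: 103 @ $9.55 + 151 @ $6.55 + 192 @ $8.00 = $3,508.70
Check: goods available $5,726.45 = COGS $2,217.75 + ending $3,508.70

COGS = $2,217.75; ending inventory = $3,508.70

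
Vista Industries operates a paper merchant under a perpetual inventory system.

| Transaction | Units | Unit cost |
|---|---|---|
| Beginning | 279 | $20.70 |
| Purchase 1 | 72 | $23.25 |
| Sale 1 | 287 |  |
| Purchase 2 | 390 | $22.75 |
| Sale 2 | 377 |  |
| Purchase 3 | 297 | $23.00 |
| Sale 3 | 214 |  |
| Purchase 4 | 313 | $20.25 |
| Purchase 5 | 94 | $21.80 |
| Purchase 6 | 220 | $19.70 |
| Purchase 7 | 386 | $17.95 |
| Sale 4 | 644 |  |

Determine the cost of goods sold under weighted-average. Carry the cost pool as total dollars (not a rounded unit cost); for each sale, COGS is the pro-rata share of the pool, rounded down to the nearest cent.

COGS = $32,288.41

After Beginning: 279 on hand, pool $5,775.30 (≈ $20.7000 each)
After Purchase 1: 351 on hand, pool $7,449.30 (≈ $21.2231 each)
Sale 1, sell 287: 287/351 × $7,449.30 → $6,091.02
After Purchase 2: 454 on hand, pool $10,230.78 (≈ $22.5348 each)
Sale 2, sell 377: 377/454 × $10,230.78 → $8,495.60
After Purchase 3: 374 on hand, pool $8,566.18 (≈ $22.9042 each)
Sale 3, sell 214: 214/374 × $8,566.18 → $4,901.50
After Purchase 4: 473 on hand, pool $10,002.93 (≈ $21.1478 each)
After Purchase 5: 567 on hand, pool $12,052.13 (≈ $21.2560 each)
After Purchase 6: 787 on hand, pool $16,386.13 (≈ $20.8210 each)
After Purchase 7: 1173 on hand, pool $23,314.83 (≈ $19.8762 each)
Sale 4, sell 644: 644/1173 × $23,314.83 → $12,800.29
Total COGS = $6,091.02 + $8,495.60 + $4,901.50 + $12,800.29 = $32,288.41
Ending inventory (cost pool remaining) = $10,514.54
Check: goods available $42,802.95 = COGS $32,288.41 + ending $10,514.54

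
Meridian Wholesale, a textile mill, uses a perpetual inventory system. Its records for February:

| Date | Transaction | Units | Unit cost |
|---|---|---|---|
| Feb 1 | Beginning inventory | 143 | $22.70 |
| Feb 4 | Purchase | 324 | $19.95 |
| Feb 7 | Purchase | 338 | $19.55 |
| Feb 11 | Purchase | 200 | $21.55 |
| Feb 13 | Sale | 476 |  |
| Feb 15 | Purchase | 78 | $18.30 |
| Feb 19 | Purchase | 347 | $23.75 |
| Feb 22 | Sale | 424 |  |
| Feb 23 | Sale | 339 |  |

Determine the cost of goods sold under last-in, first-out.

Feb 13, 476 sold [LIFO — newest first]: 200 @ $21.55 + 276 @ $19.55 = $9,705.80
Feb 22, 424 sold [LIFO — newest first]: 347 @ $23.75 + 77 @ $18.30 = $9,650.35
Feb 23, 339 sold [LIFO — newest first]: 1 @ $18.30 + 62 @ $19.55 + 276 @ $19.95 = $6,736.60
Total COGS = $9,705.80 + $9,650.35 + $6,736.60 = $26,092.75
Ending inventory: 143 @ $22.70 + 48 @ $19.95 = $4,203.70

COGS = $26,092.75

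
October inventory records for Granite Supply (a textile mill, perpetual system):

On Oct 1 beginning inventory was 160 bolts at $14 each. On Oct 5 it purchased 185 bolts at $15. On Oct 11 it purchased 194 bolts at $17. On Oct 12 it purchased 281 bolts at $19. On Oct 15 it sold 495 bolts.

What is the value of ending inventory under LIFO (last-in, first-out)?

Ending inventory = $4,715

Oct 15, 495 sold [LIFO — newest first]: 281 @ $19 + 194 @ $17 + 20 @ $15 = $8,937
Ending inventory: 160 @ $14 + 165 @ $15 = $4,715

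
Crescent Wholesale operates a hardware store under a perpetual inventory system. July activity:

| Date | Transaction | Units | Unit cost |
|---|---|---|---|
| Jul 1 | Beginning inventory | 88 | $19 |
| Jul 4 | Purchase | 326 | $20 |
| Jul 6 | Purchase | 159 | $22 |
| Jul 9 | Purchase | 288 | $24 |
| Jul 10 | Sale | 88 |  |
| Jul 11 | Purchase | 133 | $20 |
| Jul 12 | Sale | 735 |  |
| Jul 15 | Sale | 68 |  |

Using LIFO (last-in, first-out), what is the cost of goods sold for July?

Jul 10, 88 sold [LIFO — newest first]: 88 @ $24 = $2,112
Jul 12, 735 sold [LIFO — newest first]: 133 @ $20 + 200 @ $24 + 159 @ $22 + 243 @ $20 = $15,818
Jul 15, 68 sold [LIFO — newest first]: 68 @ $20 = $1,360
Total COGS = $2,112 + $15,818 + $1,360 = $19,290
Ending inventory: 88 @ $19 + 15 @ $20 = $1,972

COGS = $19,290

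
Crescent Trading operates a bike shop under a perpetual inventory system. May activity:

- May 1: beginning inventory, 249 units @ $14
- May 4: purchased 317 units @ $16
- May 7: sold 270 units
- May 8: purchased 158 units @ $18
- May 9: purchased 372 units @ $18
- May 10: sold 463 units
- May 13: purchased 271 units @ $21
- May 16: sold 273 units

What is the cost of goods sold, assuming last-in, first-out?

May 7, 270 sold [LIFO — newest first]: 270 @ $16 = $4,320
May 10, 463 sold [LIFO — newest first]: 372 @ $18 + 91 @ $18 = $8,334
May 16, 273 sold [LIFO — newest first]: 271 @ $21 + 2 @ $18 = $5,727
Total COGS = $4,320 + $8,334 + $5,727 = $18,381
Ending inventory: 249 @ $14 + 47 @ $16 + 65 @ $18 = $5,408

COGS = $18,381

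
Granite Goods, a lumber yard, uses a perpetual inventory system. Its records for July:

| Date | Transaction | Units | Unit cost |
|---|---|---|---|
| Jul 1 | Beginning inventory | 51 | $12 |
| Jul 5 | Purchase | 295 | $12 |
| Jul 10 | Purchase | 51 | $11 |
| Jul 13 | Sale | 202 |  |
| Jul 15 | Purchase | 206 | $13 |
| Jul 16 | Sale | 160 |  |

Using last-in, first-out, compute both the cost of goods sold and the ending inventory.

Jul 13, 202 sold [LIFO — newest first]: 51 @ $11 + 151 @ $12 = $2,373
Jul 16, 160 sold [LIFO — newest first]: 160 @ $13 = $2,080
Total COGS = $2,373 + $2,080 = $4,453
Ending inventory: 51 @ $12 + 144 @ $12 + 46 @ $13 = $2,938

COGS = $4,453; ending inventory = $2,938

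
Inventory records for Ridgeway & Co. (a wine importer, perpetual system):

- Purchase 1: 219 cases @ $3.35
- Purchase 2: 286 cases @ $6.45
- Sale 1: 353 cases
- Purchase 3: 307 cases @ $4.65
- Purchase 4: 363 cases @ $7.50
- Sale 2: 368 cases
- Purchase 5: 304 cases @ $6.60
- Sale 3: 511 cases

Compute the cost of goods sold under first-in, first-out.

Sale 1 (353) [FIFO — oldest first]: 219 @ $3.35 + 134 @ $6.45 = $1,597.95
Sale 2 (368) [FIFO — oldest first]: 152 @ $6.45 + 216 @ $4.65 = $1,984.80
Sale 3 (511) [FIFO — oldest first]: 91 @ $4.65 + 363 @ $7.50 + 57 @ $6.60 = $3,521.85
Total COGS = $1,597.95 + $1,984.80 + $3,521.85 = $7,104.60
Ending inventory: 247 @ $6.60 = $1,630.20

COGS = $7,104.60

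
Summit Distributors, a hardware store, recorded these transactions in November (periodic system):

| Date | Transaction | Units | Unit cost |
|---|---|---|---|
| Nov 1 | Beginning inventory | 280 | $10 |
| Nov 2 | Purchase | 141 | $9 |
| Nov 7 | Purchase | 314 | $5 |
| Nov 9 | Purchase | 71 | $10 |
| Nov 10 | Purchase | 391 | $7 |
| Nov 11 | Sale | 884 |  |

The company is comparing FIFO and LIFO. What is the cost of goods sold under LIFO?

FIFO COGS: 280 @ $10 + 141 @ $9 + 314 @ $5 + 71 @ $10 + 78 @ $7 = $6,895
LIFO COGS: 391 @ $7 + 71 @ $10 + 314 @ $5 + 108 @ $9 = $5,989

COGS = $5,989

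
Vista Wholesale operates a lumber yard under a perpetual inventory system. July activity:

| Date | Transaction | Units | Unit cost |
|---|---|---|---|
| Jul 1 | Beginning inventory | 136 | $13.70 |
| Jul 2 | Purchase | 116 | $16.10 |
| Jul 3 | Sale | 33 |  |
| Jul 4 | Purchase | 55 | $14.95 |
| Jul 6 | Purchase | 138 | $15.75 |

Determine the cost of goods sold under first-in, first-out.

COGS = $452.10

Jul 3, 33 sold [FIFO — oldest first]: 33 @ $13.70 = $452.10
Ending inventory: 103 @ $13.70 + 116 @ $16.10 + 55 @ $14.95 + 138 @ $15.75 = $6,274.45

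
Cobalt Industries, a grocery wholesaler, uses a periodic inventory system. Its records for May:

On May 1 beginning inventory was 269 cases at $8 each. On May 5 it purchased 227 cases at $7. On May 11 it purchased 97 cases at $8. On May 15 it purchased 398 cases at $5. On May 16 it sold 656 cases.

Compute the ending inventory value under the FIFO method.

May 16, 656 sold [FIFO — oldest first]: 269 @ $8 + 227 @ $7 + 97 @ $8 + 63 @ $5 = $4,832
Ending inventory: 335 @ $5 = $1,675

Ending inventory = $1,675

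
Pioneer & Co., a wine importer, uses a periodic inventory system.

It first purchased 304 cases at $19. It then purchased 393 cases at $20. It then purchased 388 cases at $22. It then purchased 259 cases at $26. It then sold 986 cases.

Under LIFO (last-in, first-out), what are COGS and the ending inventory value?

COGS = $22,050; ending inventory = $6,856

Sale 1 (986) [LIFO — newest first]: 259 @ $26 + 388 @ $22 + 339 @ $20 = $22,050
Ending inventory: 304 @ $19 + 54 @ $20 = $6,856
Check: goods available $28,906 = COGS $22,050 + ending $6,856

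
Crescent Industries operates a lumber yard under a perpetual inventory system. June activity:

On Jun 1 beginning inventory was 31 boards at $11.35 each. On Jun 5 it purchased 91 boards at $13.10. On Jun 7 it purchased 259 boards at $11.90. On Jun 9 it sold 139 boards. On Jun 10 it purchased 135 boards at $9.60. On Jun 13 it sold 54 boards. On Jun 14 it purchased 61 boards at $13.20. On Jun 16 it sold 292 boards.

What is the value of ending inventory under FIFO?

Ending inventory = $1,102.80

Jun 9, 139 sold [FIFO — oldest first]: 31 @ $11.35 + 91 @ $13.10 + 17 @ $11.90 = $1,746.25
Jun 13, 54 sold [FIFO — oldest first]: 54 @ $11.90 = $642.60
Jun 16, 292 sold [FIFO — oldest first]: 188 @ $11.90 + 104 @ $9.60 = $3,235.60
Total COGS = $1,746.25 + $642.60 + $3,235.60 = $5,624.45
Ending inventory: 31 @ $9.60 + 61 @ $13.20 = $1,102.80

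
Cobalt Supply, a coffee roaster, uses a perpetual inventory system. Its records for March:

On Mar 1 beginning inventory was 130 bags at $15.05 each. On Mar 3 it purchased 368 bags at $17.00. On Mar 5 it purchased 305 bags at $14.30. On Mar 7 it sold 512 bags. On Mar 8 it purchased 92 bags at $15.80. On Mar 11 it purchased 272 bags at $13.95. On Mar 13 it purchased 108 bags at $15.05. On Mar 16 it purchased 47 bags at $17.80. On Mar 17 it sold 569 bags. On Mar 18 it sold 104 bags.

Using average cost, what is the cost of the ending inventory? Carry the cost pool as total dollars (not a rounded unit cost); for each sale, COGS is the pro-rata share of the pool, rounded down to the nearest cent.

Ending inventory = $2,074.75

After Mar 1: 130 on hand, pool $1,956.50 (≈ $15.0500 each)
After Mar 3: 498 on hand, pool $8,212.50 (≈ $16.4910 each)
After Mar 5: 803 on hand, pool $12,574.00 (≈ $15.6588 each)
Mar 7, sell 512: 512/803 × $12,574.00 → $8,017.29
After Mar 8: 383 on hand, pool $6,010.31 (≈ $15.6927 each)
After Mar 11: 655 on hand, pool $9,804.71 (≈ $14.9690 each)
After Mar 13: 763 on hand, pool $11,430.11 (≈ $14.9805 each)
After Mar 16: 810 on hand, pool $12,266.71 (≈ $15.1441 each)
Mar 17, sell 569: 569/810 × $12,266.71 → $8,616.98
Mar 18, sell 104: 104/241 × $3,649.73 → $1,574.98
Total COGS = $8,017.29 + $8,616.98 + $1,574.98 = $18,209.25
Ending inventory (cost pool remaining) = $2,074.75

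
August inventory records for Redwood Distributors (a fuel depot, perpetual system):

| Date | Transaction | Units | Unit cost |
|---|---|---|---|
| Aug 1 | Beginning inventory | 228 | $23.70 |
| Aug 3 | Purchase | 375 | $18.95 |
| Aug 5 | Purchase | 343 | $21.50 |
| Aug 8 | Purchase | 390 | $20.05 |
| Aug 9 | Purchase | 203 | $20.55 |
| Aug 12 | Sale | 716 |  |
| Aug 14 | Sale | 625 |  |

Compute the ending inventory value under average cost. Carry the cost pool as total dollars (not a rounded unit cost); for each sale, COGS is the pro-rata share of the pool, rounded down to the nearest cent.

Ending inventory = $4,100.95

After Aug 1: 228 on hand, pool $5,403.60 (≈ $23.7000 each)
After Aug 3: 603 on hand, pool $12,509.85 (≈ $20.7460 each)
After Aug 5: 946 on hand, pool $19,884.35 (≈ $21.0194 each)
After Aug 8: 1336 on hand, pool $27,703.85 (≈ $20.7364 each)
After Aug 9: 1539 on hand, pool $31,875.50 (≈ $20.7118 each)
Aug 12, sell 716: 716/1539 × $31,875.50 → $14,829.66
Aug 14, sell 625: 625/823 × $17,045.84 → $12,944.89
Total COGS = $14,829.66 + $12,944.89 = $27,774.55
Ending inventory (cost pool remaining) = $4,100.95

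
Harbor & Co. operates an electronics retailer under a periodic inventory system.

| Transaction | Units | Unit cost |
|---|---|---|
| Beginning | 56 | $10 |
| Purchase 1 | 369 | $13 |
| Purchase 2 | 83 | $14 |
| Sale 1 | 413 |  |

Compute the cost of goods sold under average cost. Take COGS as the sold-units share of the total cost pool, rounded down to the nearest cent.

Sale 1, sell 413: 413/508 × $6,519.00 → $5,299.89
Ending inventory (cost pool remaining) = $1,219.11
Check: goods available $6,519.00 = COGS $5,299.89 + ending $1,219.11

COGS = $5,299.89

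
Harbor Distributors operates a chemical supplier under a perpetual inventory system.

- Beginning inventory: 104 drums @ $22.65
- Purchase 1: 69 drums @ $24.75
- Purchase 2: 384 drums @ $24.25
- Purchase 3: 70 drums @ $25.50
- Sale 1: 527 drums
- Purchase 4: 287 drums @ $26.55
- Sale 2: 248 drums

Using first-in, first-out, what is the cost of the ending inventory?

Ending inventory = $3,690.45

Sale 1 (527) [FIFO — oldest first]: 104 @ $22.65 + 69 @ $24.75 + 354 @ $24.25 = $12,647.85
Sale 2 (248) [FIFO — oldest first]: 30 @ $24.25 + 70 @ $25.50 + 148 @ $26.55 = $6,441.90
Total COGS = $12,647.85 + $6,441.90 = $19,089.75
Ending inventory: 139 @ $26.55 = $3,690.45
Check: goods available $22,780.20 = COGS $19,089.75 + ending $3,690.45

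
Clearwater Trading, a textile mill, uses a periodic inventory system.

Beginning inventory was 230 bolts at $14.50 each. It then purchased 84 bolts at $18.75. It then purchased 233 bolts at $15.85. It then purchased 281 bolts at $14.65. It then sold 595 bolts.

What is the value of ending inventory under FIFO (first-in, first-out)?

Sale 1 (595) [FIFO — oldest first]: 230 @ $14.50 + 84 @ $18.75 + 233 @ $15.85 + 48 @ $14.65 = $9,306.25
Ending inventory: 233 @ $14.65 = $3,413.45
Check: goods available $12,719.70 = COGS $9,306.25 + ending $3,413.45

Ending inventory = $3,413.45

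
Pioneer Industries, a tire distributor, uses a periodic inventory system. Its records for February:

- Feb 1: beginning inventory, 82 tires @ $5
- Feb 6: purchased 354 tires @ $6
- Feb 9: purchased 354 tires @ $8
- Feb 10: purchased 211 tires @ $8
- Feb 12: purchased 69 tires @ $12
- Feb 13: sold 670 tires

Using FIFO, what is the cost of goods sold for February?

Feb 13, 670 sold [FIFO — oldest first]: 82 @ $5 + 354 @ $6 + 234 @ $8 = $4,406
Ending inventory: 120 @ $8 + 211 @ $8 + 69 @ $12 = $3,476

COGS = $4,406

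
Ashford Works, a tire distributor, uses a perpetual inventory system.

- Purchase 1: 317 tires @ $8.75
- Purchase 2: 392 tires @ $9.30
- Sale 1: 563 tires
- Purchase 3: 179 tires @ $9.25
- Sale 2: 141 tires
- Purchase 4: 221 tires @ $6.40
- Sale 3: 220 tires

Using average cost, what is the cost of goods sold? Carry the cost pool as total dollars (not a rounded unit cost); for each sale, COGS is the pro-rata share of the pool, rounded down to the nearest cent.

After Purchase 1: 317 on hand, pool $2,773.75 (≈ $8.7500 each)
After Purchase 2: 709 on hand, pool $6,419.35 (≈ $9.0541 each)
Sale 1, sell 563: 563/709 × $6,419.35 → $5,097.45
After Purchase 3: 325 on hand, pool $2,977.65 (≈ $9.1620 each)
Sale 2, sell 141: 141/325 × $2,977.65 → $1,291.84
After Purchase 4: 405 on hand, pool $3,100.21 (≈ $7.6548 each)
Sale 3, sell 220: 220/405 × $3,100.21 → $1,684.06
Total COGS = $5,097.45 + $1,291.84 + $1,684.06 = $8,073.35
Ending inventory (cost pool remaining) = $1,416.15

COGS = $8,073.35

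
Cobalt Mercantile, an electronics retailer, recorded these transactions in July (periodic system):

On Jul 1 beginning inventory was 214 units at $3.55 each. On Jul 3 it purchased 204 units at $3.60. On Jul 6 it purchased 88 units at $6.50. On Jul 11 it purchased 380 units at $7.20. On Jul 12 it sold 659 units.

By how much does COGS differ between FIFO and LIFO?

FIFO COGS: 214 @ $3.55 + 204 @ $3.60 + 88 @ $6.50 + 153 @ $7.20 = $3,167.70
LIFO COGS: 380 @ $7.20 + 88 @ $6.50 + 191 @ $3.60 = $3,995.60
Difference = |$3,167.70 − $3,995.60| = $827.90

$827.90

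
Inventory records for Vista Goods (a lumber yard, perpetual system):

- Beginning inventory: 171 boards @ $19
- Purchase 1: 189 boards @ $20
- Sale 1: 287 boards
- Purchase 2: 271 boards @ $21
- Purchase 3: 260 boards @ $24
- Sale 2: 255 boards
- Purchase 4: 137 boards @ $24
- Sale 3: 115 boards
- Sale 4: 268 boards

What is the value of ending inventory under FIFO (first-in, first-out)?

Sale 1 (287) [FIFO — oldest first]: 171 @ $19 + 116 @ $20 = $5,569
Sale 2 (255) [FIFO — oldest first]: 73 @ $20 + 182 @ $21 = $5,282
Sale 3 (115) [FIFO — oldest first]: 89 @ $21 + 26 @ $24 = $2,493
Sale 4 (268) [FIFO — oldest first]: 234 @ $24 + 34 @ $24 = $6,432
Total COGS = $5,569 + $5,282 + $2,493 + $6,432 = $19,776
Ending inventory: 103 @ $24 = $2,472

Ending inventory = $2,472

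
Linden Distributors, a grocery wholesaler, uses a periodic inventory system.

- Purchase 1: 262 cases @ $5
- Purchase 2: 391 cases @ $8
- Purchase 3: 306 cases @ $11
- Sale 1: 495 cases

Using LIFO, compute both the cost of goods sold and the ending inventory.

Sale 1 (495) [LIFO — newest first]: 306 @ $11 + 189 @ $8 = $4,878
Ending inventory: 262 @ $5 + 202 @ $8 = $2,926
Check: goods available $7,804 = COGS $4,878 + ending $2,926

COGS = $4,878; ending inventory = $2,926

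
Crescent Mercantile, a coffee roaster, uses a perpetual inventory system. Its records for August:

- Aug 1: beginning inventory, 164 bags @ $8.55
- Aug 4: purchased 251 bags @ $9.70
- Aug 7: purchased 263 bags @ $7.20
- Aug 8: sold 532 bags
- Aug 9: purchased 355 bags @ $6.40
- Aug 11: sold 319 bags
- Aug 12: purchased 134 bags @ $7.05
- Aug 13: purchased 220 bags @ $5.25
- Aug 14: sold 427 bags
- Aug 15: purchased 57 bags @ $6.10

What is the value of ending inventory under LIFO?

Aug 8, 532 sold [LIFO — newest first]: 263 @ $7.20 + 251 @ $9.70 + 18 @ $8.55 = $4,482.20
Aug 11, 319 sold [LIFO — newest first]: 319 @ $6.40 = $2,041.60
Aug 14, 427 sold [LIFO — newest first]: 220 @ $5.25 + 134 @ $7.05 + 36 @ $6.40 + 37 @ $8.55 = $2,646.45
Total COGS = $4,482.20 + $2,041.60 + $2,646.45 = $9,170.25
Ending inventory: 109 @ $8.55 + 57 @ $6.10 = $1,279.65

Ending inventory = $1,279.65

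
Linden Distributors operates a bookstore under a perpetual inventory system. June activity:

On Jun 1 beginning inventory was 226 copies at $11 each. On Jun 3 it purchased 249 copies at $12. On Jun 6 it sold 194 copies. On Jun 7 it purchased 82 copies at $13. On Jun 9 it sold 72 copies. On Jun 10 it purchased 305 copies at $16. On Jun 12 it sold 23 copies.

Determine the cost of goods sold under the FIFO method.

Jun 6, 194 sold [FIFO — oldest first]: 194 @ $11 = $2,134
Jun 9, 72 sold [FIFO — oldest first]: 32 @ $11 + 40 @ $12 = $832
Jun 12, 23 sold [FIFO — oldest first]: 23 @ $12 = $276
Total COGS = $2,134 + $832 + $276 = $3,242
Ending inventory: 186 @ $12 + 82 @ $13 + 305 @ $16 = $8,178
Check: goods available $11,420 = COGS $3,242 + ending $8,178

COGS = $3,242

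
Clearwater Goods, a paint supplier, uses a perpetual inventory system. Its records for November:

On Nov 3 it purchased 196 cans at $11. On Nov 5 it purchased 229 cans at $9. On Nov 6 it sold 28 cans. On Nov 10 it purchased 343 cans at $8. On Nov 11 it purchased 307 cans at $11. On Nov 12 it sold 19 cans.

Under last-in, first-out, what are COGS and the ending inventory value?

Nov 6, 28 sold [LIFO — newest first]: 28 @ $9 = $252
Nov 12, 19 sold [LIFO — newest first]: 19 @ $11 = $209
Total COGS = $252 + $209 = $461
Ending inventory: 196 @ $11 + 201 @ $9 + 343 @ $8 + 288 @ $11 = $9,877

COGS = $461; ending inventory = $9,877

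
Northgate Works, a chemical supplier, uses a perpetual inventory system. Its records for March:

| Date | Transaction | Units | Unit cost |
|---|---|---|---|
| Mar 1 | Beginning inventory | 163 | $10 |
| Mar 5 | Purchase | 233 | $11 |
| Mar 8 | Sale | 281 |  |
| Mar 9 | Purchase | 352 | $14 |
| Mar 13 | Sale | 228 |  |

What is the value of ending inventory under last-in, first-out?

Mar 8, 281 sold [LIFO — newest first]: 233 @ $11 + 48 @ $10 = $3,043
Mar 13, 228 sold [LIFO — newest first]: 228 @ $14 = $3,192
Total COGS = $3,043 + $3,192 = $6,235
Ending inventory: 115 @ $10 + 124 @ $14 = $2,886

Ending inventory = $2,886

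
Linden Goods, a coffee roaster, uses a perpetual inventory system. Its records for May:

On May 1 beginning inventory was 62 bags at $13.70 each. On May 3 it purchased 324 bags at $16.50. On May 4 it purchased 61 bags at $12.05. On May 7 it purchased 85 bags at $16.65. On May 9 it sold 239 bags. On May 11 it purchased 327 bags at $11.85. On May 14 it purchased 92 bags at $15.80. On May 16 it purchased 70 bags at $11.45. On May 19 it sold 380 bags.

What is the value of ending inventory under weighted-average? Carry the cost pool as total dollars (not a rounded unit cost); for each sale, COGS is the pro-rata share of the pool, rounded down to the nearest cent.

After May 1: 62 on hand, pool $849.40 (≈ $13.7000 each)
After May 3: 386 on hand, pool $6,195.40 (≈ $16.0503 each)
After May 4: 447 on hand, pool $6,930.45 (≈ $15.5044 each)
After May 7: 532 on hand, pool $8,345.70 (≈ $15.6874 each)
May 9, sell 239: 239/532 × $8,345.70 → $3,749.29
After May 11: 620 on hand, pool $8,471.36 (≈ $13.6635 each)
After May 14: 712 on hand, pool $9,924.96 (≈ $13.9396 each)
After May 16: 782 on hand, pool $10,726.46 (≈ $13.7167 each)
May 19, sell 380: 380/782 × $10,726.46 → $5,212.34
Total COGS = $3,749.29 + $5,212.34 = $8,961.63
Ending inventory (cost pool remaining) = $5,514.12

Ending inventory = $5,514.12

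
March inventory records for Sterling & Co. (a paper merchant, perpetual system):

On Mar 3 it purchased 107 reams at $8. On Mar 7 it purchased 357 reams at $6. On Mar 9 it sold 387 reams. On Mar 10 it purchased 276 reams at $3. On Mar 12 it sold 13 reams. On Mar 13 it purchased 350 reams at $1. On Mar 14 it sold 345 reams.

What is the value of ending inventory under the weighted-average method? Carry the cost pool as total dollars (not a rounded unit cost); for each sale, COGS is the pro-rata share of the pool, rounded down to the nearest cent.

After Mar 3: 107 on hand, pool $856.00 (≈ $8.0000 each)
After Mar 7: 464 on hand, pool $2,998.00 (≈ $6.4612 each)
Mar 9, sell 387: 387/464 × $2,998.00 → $2,500.48
After Mar 10: 353 on hand, pool $1,325.52 (≈ $3.7550 each)
Mar 12, sell 13: 13/353 × $1,325.52 → $48.81
After Mar 13: 690 on hand, pool $1,626.71 (≈ $2.3576 each)
Mar 14, sell 345: 345/690 × $1,626.71 → $813.35
Total COGS = $2,500.48 + $48.81 + $813.35 = $3,362.64
Ending inventory (cost pool remaining) = $813.36

Ending inventory = $813.36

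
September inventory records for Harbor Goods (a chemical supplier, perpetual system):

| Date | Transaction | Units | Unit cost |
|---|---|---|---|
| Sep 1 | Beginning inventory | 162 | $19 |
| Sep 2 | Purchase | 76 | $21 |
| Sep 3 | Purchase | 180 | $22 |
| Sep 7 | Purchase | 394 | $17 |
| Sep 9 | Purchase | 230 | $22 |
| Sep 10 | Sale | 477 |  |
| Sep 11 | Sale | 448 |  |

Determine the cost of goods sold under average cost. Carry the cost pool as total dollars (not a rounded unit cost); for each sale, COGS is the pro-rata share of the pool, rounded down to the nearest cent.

After Sep 1: 162 on hand, pool $3,078.00 (≈ $19.0000 each)
After Sep 2: 238 on hand, pool $4,674.00 (≈ $19.6387 each)
After Sep 3: 418 on hand, pool $8,634.00 (≈ $20.6555 each)
After Sep 7: 812 on hand, pool $15,332.00 (≈ $18.8818 each)
After Sep 9: 1042 on hand, pool $20,392.00 (≈ $19.5701 each)
Sep 10, sell 477: 477/1042 × $20,392.00 → $9,334.91
Sep 11, sell 448: 448/565 × $11,057.09 → $8,767.39
Total COGS = $9,334.91 + $8,767.39 = $18,102.30
Ending inventory (cost pool remaining) = $2,289.70

COGS = $18,102.30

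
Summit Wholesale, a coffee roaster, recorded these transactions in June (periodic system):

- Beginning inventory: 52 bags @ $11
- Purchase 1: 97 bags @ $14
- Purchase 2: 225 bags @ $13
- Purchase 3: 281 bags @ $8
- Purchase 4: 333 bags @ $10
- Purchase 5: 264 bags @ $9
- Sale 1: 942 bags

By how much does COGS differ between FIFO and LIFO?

$1,187

FIFO COGS: 52 @ $11 + 97 @ $14 + 225 @ $13 + 281 @ $8 + 287 @ $10 = $9,973
LIFO COGS: 264 @ $9 + 333 @ $10 + 281 @ $8 + 64 @ $13 = $8,786
Difference = |$9,973 − $8,786| = $1,187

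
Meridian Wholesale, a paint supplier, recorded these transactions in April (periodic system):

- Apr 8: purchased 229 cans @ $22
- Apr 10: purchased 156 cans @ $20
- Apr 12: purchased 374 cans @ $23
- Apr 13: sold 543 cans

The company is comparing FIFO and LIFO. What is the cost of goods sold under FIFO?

FIFO COGS: 229 @ $22 + 156 @ $20 + 158 @ $23 = $11,792
LIFO COGS: 374 @ $23 + 156 @ $20 + 13 @ $22 = $12,008

COGS = $11,792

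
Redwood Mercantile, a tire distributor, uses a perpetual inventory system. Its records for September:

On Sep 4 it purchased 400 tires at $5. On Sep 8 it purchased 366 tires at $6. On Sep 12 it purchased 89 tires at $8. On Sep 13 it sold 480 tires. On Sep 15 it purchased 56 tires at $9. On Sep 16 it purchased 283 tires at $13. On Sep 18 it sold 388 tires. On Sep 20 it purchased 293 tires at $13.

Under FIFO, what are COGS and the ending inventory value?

COGS = $5,025; ending inventory = $7,875

Sep 13, 480 sold [FIFO — oldest first]: 400 @ $5 + 80 @ $6 = $2,480
Sep 18, 388 sold [FIFO — oldest first]: 286 @ $6 + 89 @ $8 + 13 @ $9 = $2,545
Total COGS = $2,480 + $2,545 = $5,025
Ending inventory: 43 @ $9 + 283 @ $13 + 293 @ $13 = $7,875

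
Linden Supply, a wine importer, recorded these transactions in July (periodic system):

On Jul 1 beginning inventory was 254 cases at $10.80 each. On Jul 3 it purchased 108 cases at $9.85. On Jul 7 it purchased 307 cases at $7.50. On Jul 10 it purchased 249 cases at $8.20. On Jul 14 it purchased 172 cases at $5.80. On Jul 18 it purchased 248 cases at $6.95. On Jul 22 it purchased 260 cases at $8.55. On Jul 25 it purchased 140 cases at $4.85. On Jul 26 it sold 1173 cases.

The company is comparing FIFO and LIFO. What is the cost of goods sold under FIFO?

COGS = $9,725.75

FIFO COGS: 254 @ $10.80 + 108 @ $9.85 + 307 @ $7.50 + 249 @ $8.20 + 172 @ $5.80 + 83 @ $6.95 = $9,725.75
LIFO COGS: 140 @ $4.85 + 260 @ $8.55 + 248 @ $6.95 + 172 @ $5.80 + 249 @ $8.20 + 104 @ $7.50 = $8,445.00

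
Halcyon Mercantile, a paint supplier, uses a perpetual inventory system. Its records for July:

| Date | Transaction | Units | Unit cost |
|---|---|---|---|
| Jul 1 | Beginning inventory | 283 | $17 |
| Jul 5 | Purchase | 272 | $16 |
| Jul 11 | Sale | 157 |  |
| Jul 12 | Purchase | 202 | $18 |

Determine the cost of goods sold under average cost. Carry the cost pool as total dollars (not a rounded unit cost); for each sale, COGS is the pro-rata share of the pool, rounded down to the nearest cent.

After Jul 1: 283 on hand, pool $4,811.00 (≈ $17.0000 each)
After Jul 5: 555 on hand, pool $9,163.00 (≈ $16.5099 each)
Jul 11, sell 157: 157/555 × $9,163.00 → $2,592.05
After Jul 12: 600 on hand, pool $10,206.95 (≈ $17.0116 each)
Ending inventory (cost pool remaining) = $10,206.95

COGS = $2,592.05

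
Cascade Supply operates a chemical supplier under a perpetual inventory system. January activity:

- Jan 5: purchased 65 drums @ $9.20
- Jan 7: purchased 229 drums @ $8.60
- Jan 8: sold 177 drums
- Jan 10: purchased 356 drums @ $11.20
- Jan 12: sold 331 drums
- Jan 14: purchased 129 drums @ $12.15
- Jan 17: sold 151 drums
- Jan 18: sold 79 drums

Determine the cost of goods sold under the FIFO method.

COGS = $7,623.80

Jan 8, 177 sold [FIFO — oldest first]: 65 @ $9.20 + 112 @ $8.60 = $1,561.20
Jan 12, 331 sold [FIFO — oldest first]: 117 @ $8.60 + 214 @ $11.20 = $3,403.00
Jan 17, 151 sold [FIFO — oldest first]: 142 @ $11.20 + 9 @ $12.15 = $1,699.75
Jan 18, 79 sold [FIFO — oldest first]: 79 @ $12.15 = $959.85
Total COGS = $1,561.20 + $3,403.00 + $1,699.75 + $959.85 = $7,623.80
Ending inventory: 41 @ $12.15 = $498.15
Check: goods available $8,121.95 = COGS $7,623.80 + ending $498.15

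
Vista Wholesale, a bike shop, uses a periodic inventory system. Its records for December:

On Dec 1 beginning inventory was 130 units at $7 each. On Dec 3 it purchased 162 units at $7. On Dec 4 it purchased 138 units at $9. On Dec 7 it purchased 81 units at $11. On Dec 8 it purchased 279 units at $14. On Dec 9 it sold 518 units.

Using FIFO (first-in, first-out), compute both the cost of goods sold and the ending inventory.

COGS = $4,275; ending inventory = $3,808

Dec 9, 518 sold [FIFO — oldest first]: 130 @ $7 + 162 @ $7 + 138 @ $9 + 81 @ $11 + 7 @ $14 = $4,275
Ending inventory: 272 @ $14 = $3,808
Check: goods available $8,083 = COGS $4,275 + ending $3,808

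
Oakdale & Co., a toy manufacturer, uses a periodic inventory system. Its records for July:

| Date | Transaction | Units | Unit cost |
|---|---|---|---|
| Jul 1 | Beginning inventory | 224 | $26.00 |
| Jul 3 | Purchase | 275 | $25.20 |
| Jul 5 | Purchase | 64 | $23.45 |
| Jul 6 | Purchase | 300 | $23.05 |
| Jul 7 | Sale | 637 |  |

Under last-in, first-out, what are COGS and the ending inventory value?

COGS = $15,295.40; ending inventory = $5,874.40

Jul 7, 637 sold [LIFO — newest first]: 300 @ $23.05 + 64 @ $23.45 + 273 @ $25.20 = $15,295.40
Ending inventory: 224 @ $26.00 + 2 @ $25.20 = $5,874.40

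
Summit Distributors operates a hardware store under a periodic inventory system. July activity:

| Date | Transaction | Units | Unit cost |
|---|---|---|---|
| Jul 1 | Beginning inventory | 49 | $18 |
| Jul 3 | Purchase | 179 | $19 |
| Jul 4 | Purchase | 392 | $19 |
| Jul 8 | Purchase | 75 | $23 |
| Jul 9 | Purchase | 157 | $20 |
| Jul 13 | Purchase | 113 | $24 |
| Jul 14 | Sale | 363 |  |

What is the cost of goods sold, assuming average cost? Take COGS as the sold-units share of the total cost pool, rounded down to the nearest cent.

Jul 14, sell 363: 363/965 × $19,308.00 → $7,263.00
Ending inventory (cost pool remaining) = $12,045.00
Check: goods available $19,308.00 = COGS $7,263.00 + ending $12,045.00

COGS = $7,263.00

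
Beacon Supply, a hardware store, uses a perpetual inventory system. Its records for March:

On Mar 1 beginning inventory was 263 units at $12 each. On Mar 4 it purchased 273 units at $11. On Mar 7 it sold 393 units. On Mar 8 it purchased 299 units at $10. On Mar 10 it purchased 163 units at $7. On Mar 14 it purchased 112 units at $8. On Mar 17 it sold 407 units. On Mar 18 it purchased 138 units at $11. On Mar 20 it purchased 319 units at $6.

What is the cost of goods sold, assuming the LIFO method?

COGS = $7,800

Mar 7, 393 sold [LIFO — newest first]: 273 @ $11 + 120 @ $12 = $4,443
Mar 17, 407 sold [LIFO — newest first]: 112 @ $8 + 163 @ $7 + 132 @ $10 = $3,357
Total COGS = $4,443 + $3,357 = $7,800
Ending inventory: 143 @ $12 + 167 @ $10 + 138 @ $11 + 319 @ $6 = $6,818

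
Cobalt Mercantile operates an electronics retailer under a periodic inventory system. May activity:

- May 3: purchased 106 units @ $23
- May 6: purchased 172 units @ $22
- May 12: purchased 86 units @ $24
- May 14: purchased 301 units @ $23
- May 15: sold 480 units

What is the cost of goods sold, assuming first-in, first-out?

COGS = $10,954

May 15, 480 sold [FIFO — oldest first]: 106 @ $23 + 172 @ $22 + 86 @ $24 + 116 @ $23 = $10,954
Ending inventory: 185 @ $23 = $4,255
Check: goods available $15,209 = COGS $10,954 + ending $4,255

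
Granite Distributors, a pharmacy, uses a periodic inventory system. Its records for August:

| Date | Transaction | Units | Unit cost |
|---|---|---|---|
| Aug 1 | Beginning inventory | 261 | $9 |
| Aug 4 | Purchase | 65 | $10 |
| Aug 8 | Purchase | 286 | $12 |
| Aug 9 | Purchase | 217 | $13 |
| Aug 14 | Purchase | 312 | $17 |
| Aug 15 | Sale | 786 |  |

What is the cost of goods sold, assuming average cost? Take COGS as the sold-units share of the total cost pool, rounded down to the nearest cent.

COGS = $10,027.18

Aug 15, sell 786: 786/1141 × $14,556.00 → $10,027.18
Ending inventory (cost pool remaining) = $4,528.82
Check: goods available $14,556.00 = COGS $10,027.18 + ending $4,528.82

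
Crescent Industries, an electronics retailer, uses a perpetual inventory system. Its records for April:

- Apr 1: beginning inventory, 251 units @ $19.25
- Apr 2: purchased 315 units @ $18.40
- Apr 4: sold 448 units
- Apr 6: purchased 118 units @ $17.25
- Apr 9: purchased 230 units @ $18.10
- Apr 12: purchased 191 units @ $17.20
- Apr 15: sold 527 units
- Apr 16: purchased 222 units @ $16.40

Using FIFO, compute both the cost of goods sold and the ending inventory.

COGS = $17,875.45; ending inventory = $5,876.80

Apr 4, 448 sold [FIFO — oldest first]: 251 @ $19.25 + 197 @ $18.40 = $8,456.55
Apr 15, 527 sold [FIFO — oldest first]: 118 @ $18.40 + 118 @ $17.25 + 230 @ $18.10 + 61 @ $17.20 = $9,418.90
Total COGS = $8,456.55 + $9,418.90 = $17,875.45
Ending inventory: 130 @ $17.20 + 222 @ $16.40 = $5,876.80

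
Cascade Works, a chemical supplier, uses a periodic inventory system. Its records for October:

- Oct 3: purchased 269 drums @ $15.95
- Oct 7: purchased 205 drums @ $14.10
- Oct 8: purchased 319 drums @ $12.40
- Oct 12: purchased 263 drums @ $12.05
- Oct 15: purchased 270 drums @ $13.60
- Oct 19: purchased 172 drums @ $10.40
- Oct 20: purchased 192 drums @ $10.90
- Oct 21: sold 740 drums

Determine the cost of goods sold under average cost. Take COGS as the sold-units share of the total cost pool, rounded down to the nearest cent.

Oct 21, sell 740: 740/1690 × $21,859.40 → $9,571.57
Ending inventory (cost pool remaining) = $12,287.83
Check: goods available $21,859.40 = COGS $9,571.57 + ending $12,287.83

COGS = $9,571.57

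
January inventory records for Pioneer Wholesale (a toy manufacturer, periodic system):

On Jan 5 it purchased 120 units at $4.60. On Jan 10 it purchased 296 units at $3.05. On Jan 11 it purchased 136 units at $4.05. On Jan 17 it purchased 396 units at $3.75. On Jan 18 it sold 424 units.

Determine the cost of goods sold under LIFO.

COGS = $1,598.40

Jan 18, 424 sold [LIFO — newest first]: 396 @ $3.75 + 28 @ $4.05 = $1,598.40
Ending inventory: 120 @ $4.60 + 296 @ $3.05 + 108 @ $4.05 = $1,892.20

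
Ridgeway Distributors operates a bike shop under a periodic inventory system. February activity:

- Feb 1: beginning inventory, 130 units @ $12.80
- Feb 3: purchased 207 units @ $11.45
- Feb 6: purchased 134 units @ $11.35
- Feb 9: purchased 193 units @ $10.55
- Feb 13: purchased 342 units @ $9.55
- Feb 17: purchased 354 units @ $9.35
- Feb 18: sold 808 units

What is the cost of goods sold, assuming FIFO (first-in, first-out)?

COGS = $8,966.40

Feb 18, 808 sold [FIFO — oldest first]: 130 @ $12.80 + 207 @ $11.45 + 134 @ $11.35 + 193 @ $10.55 + 144 @ $9.55 = $8,966.40
Ending inventory: 198 @ $9.55 + 354 @ $9.35 = $5,200.80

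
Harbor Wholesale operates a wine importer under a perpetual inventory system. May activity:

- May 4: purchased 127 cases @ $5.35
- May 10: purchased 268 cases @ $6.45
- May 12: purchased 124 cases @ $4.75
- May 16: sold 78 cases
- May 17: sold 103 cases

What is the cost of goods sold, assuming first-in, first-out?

May 16, 78 sold [FIFO — oldest first]: 78 @ $5.35 = $417.30
May 17, 103 sold [FIFO — oldest first]: 49 @ $5.35 + 54 @ $6.45 = $610.45
Total COGS = $417.30 + $610.45 = $1,027.75
Ending inventory: 214 @ $6.45 + 124 @ $4.75 = $1,969.30

COGS = $1,027.75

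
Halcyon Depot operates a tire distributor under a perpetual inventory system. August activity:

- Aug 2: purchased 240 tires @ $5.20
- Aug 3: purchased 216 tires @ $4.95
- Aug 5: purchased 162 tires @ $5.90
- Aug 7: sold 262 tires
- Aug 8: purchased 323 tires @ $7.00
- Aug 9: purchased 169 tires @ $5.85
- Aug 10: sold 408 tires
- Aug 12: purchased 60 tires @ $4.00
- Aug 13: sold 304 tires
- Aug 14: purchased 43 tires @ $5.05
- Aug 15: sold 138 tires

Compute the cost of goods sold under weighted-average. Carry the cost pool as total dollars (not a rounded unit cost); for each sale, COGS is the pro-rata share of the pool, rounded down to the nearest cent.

COGS = $6,406.89

After Aug 2: 240 on hand, pool $1,248.00 (≈ $5.2000 each)
After Aug 3: 456 on hand, pool $2,317.20 (≈ $5.0816 each)
After Aug 5: 618 on hand, pool $3,273.00 (≈ $5.2961 each)
Aug 7, sell 262: 262/618 × $3,273.00 → $1,387.58
After Aug 8: 679 on hand, pool $4,146.42 (≈ $6.1067 each)
After Aug 9: 848 on hand, pool $5,135.07 (≈ $6.0555 each)
Aug 10, sell 408: 408/848 × $5,135.07 → $2,470.64
After Aug 12: 500 on hand, pool $2,904.43 (≈ $5.8089 each)
Aug 13, sell 304: 304/500 × $2,904.43 → $1,765.89
After Aug 14: 239 on hand, pool $1,355.69 (≈ $5.6723 each)
Aug 15, sell 138: 138/239 × $1,355.69 → $782.78
Total COGS = $1,387.58 + $2,470.64 + $1,765.89 + $782.78 = $6,406.89
Ending inventory (cost pool remaining) = $572.91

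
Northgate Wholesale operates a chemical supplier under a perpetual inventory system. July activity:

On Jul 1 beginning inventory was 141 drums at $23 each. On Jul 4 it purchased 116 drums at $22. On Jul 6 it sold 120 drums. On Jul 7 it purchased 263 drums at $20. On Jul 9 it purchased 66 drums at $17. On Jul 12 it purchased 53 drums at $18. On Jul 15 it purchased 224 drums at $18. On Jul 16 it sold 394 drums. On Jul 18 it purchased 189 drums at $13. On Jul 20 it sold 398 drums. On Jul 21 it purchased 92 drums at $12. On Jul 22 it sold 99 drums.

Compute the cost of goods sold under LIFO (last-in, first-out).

COGS = $17,665

Jul 6, 120 sold [LIFO — newest first]: 116 @ $22 + 4 @ $23 = $2,644
Jul 16, 394 sold [LIFO — newest first]: 224 @ $18 + 53 @ $18 + 66 @ $17 + 51 @ $20 = $7,128
Jul 20, 398 sold [LIFO — newest first]: 189 @ $13 + 209 @ $20 = $6,637
Jul 22, 99 sold [LIFO — newest first]: 92 @ $12 + 3 @ $20 + 4 @ $23 = $1,256
Total COGS = $2,644 + $7,128 + $6,637 + $1,256 = $17,665
Ending inventory: 133 @ $23 = $3,059
Check: goods available $20,724 = COGS $17,665 + ending $3,059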